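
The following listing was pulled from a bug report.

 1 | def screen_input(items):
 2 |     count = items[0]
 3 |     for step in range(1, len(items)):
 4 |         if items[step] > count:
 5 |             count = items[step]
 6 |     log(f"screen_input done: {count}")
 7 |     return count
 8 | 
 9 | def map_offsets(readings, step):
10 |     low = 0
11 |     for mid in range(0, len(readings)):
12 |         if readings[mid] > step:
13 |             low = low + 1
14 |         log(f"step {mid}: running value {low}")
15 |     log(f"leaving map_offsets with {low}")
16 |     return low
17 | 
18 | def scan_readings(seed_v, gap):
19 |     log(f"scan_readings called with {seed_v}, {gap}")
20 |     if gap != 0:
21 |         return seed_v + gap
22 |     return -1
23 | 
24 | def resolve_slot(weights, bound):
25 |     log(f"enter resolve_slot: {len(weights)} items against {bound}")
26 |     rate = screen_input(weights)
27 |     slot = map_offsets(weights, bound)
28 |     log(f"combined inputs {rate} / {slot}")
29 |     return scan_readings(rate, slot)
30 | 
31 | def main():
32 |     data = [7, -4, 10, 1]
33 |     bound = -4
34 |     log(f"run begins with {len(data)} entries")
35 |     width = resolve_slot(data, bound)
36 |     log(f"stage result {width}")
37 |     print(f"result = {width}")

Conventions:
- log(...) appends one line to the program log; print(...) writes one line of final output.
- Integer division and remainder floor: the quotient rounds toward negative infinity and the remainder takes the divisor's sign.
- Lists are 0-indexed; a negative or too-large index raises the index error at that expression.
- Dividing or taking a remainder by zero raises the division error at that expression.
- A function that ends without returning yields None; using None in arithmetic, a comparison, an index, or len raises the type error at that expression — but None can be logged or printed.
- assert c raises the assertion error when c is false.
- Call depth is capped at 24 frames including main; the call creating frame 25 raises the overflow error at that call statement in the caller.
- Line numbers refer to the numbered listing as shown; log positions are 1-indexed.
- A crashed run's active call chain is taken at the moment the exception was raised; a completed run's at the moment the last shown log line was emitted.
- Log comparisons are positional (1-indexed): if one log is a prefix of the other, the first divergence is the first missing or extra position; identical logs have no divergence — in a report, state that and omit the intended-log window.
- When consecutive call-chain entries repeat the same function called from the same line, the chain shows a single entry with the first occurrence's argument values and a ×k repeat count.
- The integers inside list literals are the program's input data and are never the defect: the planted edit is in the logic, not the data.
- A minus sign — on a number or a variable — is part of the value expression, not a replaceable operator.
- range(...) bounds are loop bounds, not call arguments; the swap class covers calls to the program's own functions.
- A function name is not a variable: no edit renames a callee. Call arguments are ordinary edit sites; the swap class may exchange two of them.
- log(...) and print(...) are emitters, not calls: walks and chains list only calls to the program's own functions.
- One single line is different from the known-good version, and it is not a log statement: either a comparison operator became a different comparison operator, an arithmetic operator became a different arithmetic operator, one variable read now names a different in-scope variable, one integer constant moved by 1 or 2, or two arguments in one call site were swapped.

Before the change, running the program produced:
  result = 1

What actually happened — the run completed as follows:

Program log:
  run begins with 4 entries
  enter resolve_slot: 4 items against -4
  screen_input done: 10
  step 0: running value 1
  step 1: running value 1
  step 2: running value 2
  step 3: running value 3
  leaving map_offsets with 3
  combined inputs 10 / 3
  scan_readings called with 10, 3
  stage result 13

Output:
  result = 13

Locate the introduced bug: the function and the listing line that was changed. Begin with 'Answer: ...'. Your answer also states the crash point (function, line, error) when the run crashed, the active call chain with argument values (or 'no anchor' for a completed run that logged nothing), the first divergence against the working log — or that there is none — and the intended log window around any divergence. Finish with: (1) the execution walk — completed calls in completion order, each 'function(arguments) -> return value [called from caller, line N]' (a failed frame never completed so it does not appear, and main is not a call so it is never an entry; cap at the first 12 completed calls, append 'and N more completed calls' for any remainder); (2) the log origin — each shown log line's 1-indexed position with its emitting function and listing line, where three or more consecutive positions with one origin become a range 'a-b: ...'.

Answer: the defect is in scan_readings at line 21.
Core observation: Position 11 is the first bad log line: 'stage result 13' should read 'stage result 1'.
Call chain: main.
First divergence: position 11; shown 'stage result 13' vs intended 'stage result 1'.
Intended log window:
  9: combined inputs 10 / 3
  10: scan_readings called with 10, 3
  11: stage result 1
Execution walk:
  screen_input([7, -4, 10, 1]) -> 10  [called from resolve_slot, line 26]
  map_offsets([7, -4, 10, 1], -4) -> 3  [called from resolve_slot, line 27]
  scan_readings(10, 3) -> 13  [called from resolve_slot, line 29]
  resolve_slot([7, -4, 10, 1], -4) -> 13  [called from main, line 35]
Log origins:
  1: from main, line 34
  2: from resolve_slot, line 25
  3: from screen_input, line 6
  4-7: from map_offsets, line 14
  8: from map_offsets, line 15
  9: from resolve_slot, line 28
  10: from scan_readings, line 19
  11: from main, line 36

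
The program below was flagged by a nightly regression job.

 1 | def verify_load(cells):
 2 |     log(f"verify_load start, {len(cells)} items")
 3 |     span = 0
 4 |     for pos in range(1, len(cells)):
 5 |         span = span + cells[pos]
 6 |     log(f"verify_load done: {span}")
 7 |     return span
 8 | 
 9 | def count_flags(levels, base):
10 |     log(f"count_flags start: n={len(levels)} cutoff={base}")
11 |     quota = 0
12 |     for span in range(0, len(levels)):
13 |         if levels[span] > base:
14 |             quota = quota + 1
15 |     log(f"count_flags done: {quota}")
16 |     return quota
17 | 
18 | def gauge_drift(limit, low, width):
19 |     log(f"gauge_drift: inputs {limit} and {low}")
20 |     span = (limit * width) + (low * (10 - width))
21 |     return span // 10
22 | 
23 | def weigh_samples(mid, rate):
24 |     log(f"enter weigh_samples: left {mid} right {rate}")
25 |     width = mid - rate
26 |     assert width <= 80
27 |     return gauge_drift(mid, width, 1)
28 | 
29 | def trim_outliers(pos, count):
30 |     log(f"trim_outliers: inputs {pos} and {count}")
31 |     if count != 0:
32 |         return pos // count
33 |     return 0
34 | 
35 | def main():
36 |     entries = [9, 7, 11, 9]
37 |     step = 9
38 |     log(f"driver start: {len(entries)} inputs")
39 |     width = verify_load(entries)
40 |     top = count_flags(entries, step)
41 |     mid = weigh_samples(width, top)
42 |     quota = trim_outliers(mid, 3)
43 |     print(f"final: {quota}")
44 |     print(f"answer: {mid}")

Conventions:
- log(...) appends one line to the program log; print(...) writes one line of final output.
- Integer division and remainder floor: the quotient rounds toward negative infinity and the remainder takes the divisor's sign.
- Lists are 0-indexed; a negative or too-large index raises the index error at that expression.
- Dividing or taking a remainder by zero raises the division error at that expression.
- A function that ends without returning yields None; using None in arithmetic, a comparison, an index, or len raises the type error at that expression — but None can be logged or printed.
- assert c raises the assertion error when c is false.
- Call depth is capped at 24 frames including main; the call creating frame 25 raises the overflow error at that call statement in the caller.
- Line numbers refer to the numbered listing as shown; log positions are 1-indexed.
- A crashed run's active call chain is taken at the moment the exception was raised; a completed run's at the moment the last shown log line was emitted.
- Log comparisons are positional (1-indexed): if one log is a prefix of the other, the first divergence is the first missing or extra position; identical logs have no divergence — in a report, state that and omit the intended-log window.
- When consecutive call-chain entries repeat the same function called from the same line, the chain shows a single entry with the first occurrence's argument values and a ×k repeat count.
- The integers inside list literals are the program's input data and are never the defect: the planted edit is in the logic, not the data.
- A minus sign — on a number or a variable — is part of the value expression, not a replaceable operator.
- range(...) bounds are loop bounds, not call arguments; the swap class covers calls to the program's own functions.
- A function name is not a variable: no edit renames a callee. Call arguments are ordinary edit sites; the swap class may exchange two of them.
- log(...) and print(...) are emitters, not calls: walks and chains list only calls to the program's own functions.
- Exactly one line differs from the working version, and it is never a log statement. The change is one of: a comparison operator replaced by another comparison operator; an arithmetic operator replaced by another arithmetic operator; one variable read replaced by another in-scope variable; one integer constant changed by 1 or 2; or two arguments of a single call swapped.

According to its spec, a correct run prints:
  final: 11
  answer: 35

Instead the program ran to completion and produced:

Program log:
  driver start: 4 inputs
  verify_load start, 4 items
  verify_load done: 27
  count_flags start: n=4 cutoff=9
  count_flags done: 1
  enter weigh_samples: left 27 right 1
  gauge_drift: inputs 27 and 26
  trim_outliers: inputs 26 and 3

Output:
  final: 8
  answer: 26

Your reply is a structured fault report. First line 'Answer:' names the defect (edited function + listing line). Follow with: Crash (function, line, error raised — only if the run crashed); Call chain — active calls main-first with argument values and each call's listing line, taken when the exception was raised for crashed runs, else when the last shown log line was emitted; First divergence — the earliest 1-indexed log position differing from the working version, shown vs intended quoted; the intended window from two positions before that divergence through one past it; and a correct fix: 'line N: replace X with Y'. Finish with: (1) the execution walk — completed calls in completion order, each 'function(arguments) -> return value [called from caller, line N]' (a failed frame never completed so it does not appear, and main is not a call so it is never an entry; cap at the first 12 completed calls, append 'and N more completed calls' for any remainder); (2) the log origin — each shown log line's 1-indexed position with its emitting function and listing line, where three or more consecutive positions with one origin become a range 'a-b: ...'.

Answer: the defect is in verify_load at line 4.
Key observation: Log line 3 is where behavior first shows: 'verify_load done: 27' appears instead of 'verify_load done: 36'.
Call chain: main -> trim_outliers(26, 3) (called at line 42).
First divergence: at position 3 the run shows 'verify_load done: 27' where the working version logs 'verify_load done: 36'.
Intended log window:
  1: driver start: 4 inputs
  2: verify_load start, 4 items
  3: verify_load done: 36
  4: count_flags start: n=4 cutoff=9
Execution walk:
  verify_load([9, 7, 11, 9]) -> 27  [called from main, line 39]
  count_flags([9, 7, 11, 9], 9) -> 1  [called from main, line 40]
  gauge_drift(27, 26, 1) -> 26  [called from weigh_samples, line 27]
  weigh_samples(27, 1) -> 26  [called from main, line 41]
  trim_outliers(26, 3) -> 8  [called from main, line 42]
Log line origins:
  1: from main, line 38
  2: from verify_load, line 2
  3: from verify_load, line 6
  4: from count_flags, line 10
  5: from count_flags, line 15
  6: from weigh_samples, line 24
  7: from gauge_drift, line 19
  8: from trim_outliers, line 30
A correct fix: line 4: replace `1` with `0`.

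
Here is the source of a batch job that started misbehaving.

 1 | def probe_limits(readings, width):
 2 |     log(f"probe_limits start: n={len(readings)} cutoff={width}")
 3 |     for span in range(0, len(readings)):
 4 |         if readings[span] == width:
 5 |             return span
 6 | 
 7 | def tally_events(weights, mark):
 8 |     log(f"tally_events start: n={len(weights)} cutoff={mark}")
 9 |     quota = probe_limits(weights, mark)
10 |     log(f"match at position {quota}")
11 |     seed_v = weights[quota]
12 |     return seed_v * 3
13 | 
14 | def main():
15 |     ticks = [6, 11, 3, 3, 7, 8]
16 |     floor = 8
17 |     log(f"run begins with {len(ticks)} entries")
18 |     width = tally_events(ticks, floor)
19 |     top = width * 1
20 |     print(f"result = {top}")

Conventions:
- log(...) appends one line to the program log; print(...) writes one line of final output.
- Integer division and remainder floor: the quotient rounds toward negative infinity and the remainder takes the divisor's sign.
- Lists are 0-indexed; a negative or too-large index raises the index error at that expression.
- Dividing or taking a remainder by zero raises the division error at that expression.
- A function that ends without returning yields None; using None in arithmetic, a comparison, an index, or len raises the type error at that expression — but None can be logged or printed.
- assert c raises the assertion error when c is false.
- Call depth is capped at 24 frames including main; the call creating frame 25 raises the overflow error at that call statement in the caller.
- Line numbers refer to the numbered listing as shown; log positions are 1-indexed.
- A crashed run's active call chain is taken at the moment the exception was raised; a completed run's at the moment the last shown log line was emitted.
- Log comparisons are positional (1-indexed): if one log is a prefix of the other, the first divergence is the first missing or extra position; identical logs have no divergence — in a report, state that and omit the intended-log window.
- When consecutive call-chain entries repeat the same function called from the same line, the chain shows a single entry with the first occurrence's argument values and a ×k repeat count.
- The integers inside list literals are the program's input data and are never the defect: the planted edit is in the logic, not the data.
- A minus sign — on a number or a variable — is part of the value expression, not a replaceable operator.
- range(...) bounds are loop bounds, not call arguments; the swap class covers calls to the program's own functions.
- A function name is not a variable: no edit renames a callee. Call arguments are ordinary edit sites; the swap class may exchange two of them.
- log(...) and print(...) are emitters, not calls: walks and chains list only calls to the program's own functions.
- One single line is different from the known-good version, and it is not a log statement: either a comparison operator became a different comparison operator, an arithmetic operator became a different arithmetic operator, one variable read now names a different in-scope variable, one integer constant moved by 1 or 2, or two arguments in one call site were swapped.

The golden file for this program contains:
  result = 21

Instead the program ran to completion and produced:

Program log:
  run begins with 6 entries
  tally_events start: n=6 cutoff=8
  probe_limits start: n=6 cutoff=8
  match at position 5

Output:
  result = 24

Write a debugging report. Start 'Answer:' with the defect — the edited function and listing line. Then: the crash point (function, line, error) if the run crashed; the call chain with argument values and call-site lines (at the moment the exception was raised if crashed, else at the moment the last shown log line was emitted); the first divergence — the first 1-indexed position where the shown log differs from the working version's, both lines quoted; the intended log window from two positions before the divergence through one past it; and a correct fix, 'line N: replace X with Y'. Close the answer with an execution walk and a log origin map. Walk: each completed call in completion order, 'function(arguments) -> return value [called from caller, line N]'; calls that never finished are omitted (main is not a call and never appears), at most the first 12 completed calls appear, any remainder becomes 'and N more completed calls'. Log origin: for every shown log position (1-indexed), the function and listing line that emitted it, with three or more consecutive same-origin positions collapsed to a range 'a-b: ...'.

Answer: the defect is in main at line 16.
Key fact: Log line 2 is where behavior first shows: 'tally_events start: n=6 cutoff=8' appears instead of 'tally_events start: n=6 cutoff=7'.
Call chain: main -> tally_events([6, 11, 3, 3, 7, 8], 8) (called at line 18).
First divergence: position 2 — shown 'tally_events start: n=6 cutoff=8', intended 'tally_events start: n=6 cutoff=7'.
Intended log window:
  1: run begins with 6 entries
  2: tally_events start: n=6 cutoff=7
  3: probe_limits start: n=6 cutoff=7
Execution walk:
  probe_limits([6, 11, 3, 3, 7, 8], 8) -> 5  [called from tally_events, line 9]
  tally_events([6, 11, 3, 3, 7, 8], 8) -> 24  [called from main, line 18]
Origin of each log line:
  1: from main, line 17
  2: from tally_events, line 8
  3: from probe_limits, line 2
  4: from tally_events, line 10
A correct fix: line 16: replace `8` with `7`.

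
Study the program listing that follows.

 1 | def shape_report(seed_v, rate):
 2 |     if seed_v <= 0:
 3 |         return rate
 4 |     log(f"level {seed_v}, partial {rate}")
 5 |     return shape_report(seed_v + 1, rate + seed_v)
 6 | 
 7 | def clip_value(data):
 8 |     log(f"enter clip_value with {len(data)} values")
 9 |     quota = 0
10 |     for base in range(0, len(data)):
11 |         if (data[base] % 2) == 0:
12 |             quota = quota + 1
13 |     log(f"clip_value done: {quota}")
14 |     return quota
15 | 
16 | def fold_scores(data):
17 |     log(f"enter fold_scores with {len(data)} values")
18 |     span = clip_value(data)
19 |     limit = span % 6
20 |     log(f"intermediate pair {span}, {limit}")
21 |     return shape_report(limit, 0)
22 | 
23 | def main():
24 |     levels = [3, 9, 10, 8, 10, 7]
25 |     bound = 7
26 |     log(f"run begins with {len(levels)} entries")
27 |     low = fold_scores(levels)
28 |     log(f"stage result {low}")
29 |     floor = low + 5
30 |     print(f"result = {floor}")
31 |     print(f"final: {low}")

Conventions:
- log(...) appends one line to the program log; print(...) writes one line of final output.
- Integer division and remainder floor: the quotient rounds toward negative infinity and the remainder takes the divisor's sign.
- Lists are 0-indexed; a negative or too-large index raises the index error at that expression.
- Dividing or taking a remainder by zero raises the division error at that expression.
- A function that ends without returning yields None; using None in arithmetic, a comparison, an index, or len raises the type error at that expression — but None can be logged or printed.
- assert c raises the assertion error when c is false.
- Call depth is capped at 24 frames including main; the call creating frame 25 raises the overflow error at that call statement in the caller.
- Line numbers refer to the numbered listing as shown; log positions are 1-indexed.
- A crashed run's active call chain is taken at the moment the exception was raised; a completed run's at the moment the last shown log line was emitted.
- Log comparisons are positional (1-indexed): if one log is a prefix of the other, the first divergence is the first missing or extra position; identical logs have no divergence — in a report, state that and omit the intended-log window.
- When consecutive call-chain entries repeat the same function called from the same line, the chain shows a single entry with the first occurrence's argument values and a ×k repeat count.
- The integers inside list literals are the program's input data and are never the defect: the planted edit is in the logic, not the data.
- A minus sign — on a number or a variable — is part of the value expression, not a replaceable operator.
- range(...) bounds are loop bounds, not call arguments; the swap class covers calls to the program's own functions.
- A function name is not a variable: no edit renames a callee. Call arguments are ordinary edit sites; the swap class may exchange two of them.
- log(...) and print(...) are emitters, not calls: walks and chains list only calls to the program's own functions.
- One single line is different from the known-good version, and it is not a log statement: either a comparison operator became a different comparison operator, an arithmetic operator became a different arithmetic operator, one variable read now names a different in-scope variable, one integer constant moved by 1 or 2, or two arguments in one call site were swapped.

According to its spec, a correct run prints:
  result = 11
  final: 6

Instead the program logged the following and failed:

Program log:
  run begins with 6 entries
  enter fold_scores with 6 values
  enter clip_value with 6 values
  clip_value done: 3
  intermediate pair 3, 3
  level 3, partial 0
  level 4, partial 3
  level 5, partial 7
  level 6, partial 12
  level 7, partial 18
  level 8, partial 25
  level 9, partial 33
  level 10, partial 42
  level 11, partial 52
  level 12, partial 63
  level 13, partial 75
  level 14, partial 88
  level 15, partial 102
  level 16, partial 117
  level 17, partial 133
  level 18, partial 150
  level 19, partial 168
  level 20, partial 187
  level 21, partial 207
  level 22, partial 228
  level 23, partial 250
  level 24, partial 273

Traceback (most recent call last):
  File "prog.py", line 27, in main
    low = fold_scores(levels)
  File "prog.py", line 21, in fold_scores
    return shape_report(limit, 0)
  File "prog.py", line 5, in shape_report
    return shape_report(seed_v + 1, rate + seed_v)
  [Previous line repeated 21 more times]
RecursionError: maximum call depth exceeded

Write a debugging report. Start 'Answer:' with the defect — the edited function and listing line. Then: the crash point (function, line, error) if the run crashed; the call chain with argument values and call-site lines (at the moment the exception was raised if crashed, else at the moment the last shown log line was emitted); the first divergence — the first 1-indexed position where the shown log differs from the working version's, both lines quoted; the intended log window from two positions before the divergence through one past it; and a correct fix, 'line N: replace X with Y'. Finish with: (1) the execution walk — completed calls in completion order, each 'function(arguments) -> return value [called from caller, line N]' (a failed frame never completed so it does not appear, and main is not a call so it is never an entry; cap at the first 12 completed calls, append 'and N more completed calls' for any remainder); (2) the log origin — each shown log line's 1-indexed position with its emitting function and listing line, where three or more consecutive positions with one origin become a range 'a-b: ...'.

Answer: the defect is in shape_report at line 5.
Key observation: Everything matches until log position 7, which reads 'level 4, partial 3' in place of 'level 2, partial 3'.
Crash: shape_report, line 5, RecursionError.
Call chain: main -> fold_scores([3, 9, 10, 8, 10, 7]) (called at line 27) -> shape_report(3, 0) (called at line 21) -> shape_report(4, 3) (called at line 5) ×21.
First divergence: position 7 — shown 'level 4, partial 3', intended 'level 2, partial 3'.
Intended log window:
  5: intermediate pair 3, 3
  6: level 3, partial 0
  7: level 2, partial 3
  8: level 1, partial 5
Execution walk:
  clip_value([3, 9, 10, 8, 10, 7]) -> 3  [called from fold_scores, line 18]
Log line origins:
  1 — main, line 26
  2 — fold_scores, line 17
  3 — clip_value, line 8
  4 — clip_value, line 13
  5 — fold_scores, line 20
  6-27 — shape_report, line 4
A correct fix: line 5: replace `seed_v + 1` with `seed_v - 1`.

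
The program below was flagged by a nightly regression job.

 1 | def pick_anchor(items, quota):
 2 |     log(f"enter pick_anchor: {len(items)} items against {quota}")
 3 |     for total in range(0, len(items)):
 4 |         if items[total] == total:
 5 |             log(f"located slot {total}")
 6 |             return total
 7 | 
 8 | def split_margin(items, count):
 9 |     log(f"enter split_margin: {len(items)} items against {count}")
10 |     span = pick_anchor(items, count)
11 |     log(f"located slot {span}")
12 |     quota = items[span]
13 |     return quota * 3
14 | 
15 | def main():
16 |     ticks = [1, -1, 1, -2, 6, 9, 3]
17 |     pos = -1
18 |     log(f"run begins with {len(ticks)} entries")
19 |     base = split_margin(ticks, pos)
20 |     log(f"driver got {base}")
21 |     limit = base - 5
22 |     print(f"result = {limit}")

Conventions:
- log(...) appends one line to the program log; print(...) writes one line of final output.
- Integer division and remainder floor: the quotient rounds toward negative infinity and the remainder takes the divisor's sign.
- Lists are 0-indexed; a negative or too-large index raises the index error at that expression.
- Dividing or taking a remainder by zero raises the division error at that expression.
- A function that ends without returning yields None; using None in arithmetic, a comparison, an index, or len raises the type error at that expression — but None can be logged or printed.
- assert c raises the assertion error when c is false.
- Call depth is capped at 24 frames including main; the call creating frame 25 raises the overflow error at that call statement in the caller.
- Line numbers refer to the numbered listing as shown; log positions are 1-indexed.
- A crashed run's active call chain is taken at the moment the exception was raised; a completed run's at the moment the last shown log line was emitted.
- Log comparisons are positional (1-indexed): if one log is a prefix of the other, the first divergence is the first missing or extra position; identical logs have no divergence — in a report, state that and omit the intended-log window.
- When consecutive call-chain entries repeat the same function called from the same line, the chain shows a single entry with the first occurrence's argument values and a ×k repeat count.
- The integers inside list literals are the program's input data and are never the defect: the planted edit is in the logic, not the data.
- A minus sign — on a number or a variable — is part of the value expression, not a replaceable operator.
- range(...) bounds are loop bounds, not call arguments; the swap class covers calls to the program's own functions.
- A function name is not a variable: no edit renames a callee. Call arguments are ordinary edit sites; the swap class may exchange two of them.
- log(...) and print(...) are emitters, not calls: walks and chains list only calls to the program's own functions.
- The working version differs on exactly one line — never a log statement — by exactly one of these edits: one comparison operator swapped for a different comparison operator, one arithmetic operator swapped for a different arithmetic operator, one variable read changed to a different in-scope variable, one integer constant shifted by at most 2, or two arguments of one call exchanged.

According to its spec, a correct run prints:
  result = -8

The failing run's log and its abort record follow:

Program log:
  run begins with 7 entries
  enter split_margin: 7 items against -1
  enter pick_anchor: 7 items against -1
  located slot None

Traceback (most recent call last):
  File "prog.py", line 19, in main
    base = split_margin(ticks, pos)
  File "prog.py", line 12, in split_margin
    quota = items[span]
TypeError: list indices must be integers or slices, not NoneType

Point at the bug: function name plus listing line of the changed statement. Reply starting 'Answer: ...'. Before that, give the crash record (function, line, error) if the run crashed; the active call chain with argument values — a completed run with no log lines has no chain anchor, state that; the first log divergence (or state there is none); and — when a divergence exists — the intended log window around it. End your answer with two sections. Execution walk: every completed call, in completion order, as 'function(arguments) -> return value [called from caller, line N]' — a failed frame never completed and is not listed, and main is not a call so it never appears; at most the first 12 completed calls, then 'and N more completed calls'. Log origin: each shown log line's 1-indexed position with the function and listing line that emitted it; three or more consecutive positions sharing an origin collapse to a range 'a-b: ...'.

Answer: the defect is in pick_anchor at line 4.
The tell: Position 4 is the first bad log line: 'located slot None' should read 'located slot 1'.
Crash: split_margin, line 12, TypeError.
Call chain: main -> split_margin([1, -1, 1, -2, 6, 9, 3], -1) (called at line 19).
First divergence: position 4 — the shown line 'located slot None' should read 'located slot 1'.
Intended log window:
  2: enter split_margin: 7 items against -1
  3: enter pick_anchor: 7 items against -1
  4: located slot 1
  5: located slot 1
Execution walk:
  pick_anchor([1, -1, 1, -2, 6, 9, 3], -1) -> None  [called from split_margin, line 10]
Log line origins:
  1: from main, line 18
  2: from split_margin, line 9
  3: from pick_anchor, line 2
  4: from split_margin, line 11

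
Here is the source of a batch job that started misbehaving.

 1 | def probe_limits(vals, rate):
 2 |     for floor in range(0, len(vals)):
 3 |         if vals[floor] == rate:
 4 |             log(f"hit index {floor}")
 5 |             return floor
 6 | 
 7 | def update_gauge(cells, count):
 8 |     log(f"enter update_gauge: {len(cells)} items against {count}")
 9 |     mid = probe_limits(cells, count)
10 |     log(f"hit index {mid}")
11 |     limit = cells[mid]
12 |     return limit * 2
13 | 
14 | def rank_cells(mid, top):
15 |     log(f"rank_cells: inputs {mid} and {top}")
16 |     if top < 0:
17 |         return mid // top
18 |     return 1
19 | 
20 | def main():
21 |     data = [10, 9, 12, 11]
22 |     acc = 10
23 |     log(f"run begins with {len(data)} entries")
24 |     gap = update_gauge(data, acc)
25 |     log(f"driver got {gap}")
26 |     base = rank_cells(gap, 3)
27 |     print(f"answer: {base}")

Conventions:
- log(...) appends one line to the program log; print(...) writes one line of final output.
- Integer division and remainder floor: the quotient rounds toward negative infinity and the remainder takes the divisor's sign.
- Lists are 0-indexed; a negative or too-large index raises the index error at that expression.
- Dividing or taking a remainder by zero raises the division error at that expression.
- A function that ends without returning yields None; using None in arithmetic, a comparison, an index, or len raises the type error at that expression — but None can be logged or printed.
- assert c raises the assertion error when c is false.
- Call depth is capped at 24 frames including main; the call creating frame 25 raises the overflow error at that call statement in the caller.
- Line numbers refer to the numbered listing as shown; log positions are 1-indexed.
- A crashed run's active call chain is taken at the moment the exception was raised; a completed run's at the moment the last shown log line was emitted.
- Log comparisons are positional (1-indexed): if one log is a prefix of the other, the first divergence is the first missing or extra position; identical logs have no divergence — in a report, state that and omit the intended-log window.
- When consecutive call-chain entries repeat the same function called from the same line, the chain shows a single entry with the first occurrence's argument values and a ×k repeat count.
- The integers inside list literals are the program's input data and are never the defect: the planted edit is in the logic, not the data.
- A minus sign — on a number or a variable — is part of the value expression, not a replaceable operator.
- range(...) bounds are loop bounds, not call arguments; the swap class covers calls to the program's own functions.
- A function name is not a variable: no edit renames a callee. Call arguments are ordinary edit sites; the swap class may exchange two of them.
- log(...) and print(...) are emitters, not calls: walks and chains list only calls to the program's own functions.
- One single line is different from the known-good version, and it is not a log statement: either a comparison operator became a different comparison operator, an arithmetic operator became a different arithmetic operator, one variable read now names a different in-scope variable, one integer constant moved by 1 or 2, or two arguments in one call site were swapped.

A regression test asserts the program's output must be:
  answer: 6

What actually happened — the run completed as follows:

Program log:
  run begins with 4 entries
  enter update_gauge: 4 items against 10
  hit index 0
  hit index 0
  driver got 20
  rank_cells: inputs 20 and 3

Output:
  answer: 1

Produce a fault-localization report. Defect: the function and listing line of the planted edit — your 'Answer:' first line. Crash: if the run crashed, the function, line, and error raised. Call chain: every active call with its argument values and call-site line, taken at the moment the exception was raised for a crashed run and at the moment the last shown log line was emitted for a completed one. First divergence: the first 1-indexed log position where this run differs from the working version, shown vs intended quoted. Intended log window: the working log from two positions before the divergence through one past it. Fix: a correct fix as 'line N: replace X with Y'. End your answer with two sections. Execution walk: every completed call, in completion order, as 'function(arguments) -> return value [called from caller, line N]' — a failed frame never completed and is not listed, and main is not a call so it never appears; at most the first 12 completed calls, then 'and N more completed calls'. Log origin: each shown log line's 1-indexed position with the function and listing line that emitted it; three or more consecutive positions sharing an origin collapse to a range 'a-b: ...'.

Answer: the defect is in rank_cells at line 16.
Core observation: The logs agree in full; only the final output differs.
Call chain: main -> rank_cells(20, 3) (called at line 26).
First divergence: none; the two logs match at every position.
Execution walk:
  probe_limits([10, 9, 12, 11], 10) -> 0  [called from update_gauge, line 9]
  update_gauge([10, 9, 12, 11], 10) -> 20  [called from main, line 24]
  rank_cells(20, 3) -> 1  [called from main, line 26]
Origin of each log line:
  1: emitted by main (line 23)
  2: emitted by update_gauge (line 8)
  3: emitted by probe_limits (line 4)
  4: emitted by update_gauge (line 10)
  5: emitted by main (line 25)
  6: emitted by rank_cells (line 15)
A correct fix: line 16: replace `<` with `!=`.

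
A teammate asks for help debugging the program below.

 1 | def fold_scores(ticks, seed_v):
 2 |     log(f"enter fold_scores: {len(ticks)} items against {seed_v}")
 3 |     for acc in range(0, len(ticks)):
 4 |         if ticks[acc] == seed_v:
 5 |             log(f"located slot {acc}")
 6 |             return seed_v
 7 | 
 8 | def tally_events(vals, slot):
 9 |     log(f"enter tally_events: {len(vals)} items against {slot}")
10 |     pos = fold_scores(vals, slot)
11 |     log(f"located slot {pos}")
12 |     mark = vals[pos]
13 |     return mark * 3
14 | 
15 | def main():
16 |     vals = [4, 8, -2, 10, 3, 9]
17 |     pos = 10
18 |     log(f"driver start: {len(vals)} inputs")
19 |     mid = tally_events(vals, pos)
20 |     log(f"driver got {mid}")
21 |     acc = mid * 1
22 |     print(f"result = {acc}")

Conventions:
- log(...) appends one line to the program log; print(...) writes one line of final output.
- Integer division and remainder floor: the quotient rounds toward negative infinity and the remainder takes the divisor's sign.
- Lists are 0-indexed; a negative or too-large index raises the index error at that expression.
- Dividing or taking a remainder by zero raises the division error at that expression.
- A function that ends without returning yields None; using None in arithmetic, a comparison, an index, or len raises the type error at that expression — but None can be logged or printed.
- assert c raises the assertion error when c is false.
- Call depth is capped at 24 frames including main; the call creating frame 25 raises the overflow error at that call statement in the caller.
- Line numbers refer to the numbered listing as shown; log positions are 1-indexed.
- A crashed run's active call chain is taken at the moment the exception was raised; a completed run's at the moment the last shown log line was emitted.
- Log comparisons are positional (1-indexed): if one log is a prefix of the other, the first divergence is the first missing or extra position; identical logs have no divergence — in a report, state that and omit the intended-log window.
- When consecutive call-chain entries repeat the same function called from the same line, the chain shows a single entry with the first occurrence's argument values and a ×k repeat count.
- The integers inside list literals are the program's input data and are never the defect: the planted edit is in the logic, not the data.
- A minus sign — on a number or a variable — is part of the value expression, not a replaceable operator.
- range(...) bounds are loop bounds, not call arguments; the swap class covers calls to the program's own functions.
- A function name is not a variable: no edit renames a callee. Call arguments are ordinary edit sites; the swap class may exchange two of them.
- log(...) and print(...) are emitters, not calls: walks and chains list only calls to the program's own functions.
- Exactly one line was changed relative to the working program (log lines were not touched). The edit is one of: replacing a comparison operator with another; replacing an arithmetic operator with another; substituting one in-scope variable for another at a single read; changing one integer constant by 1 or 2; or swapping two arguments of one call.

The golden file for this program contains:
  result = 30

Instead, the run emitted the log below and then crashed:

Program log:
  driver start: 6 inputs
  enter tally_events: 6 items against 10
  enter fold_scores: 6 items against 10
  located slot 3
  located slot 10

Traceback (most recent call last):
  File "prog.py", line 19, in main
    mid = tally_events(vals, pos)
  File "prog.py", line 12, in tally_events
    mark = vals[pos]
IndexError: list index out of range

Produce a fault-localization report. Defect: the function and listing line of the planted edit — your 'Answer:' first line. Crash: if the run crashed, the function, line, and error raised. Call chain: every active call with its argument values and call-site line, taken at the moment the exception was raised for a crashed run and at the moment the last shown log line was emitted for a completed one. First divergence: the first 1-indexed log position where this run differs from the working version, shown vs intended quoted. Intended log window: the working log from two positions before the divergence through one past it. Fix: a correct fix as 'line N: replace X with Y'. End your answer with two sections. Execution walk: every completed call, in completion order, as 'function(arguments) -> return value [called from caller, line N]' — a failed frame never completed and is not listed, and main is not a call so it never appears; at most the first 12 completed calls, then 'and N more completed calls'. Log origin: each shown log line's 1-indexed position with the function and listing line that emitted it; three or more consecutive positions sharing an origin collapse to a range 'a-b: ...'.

Answer: the defect is in fold_scores at line 6.
Core observation: The earliest visible damage is log position 5 — 'located slot 10' rather than the intended 'located slot 3'.
Crash: tally_events, line 12, IndexError.
Call chain: main -> tally_events([4, 8, -2, 10, 3, 9], 10) (called at line 19).
First divergence: at position 5 the run shows 'located slot 10' where the working version logs 'located slot 3'.
Intended log window:
  3: enter fold_scores: 6 items against 10
  4: located slot 3
  5: located slot 3
  6: driver got 30
Execution walk:
  fold_scores([4, 8, -2, 10, 3, 9], 10) -> 10  [called from tally_events, line 10]
Origin of each log line:
  1 — main, line 18
  2 — tally_events, line 9
  3 — fold_scores, line 2
  4 — fold_scores, line 5
  5 — tally_events, line 11
A correct fix: line 6: replace `seed_v` with `acc`.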